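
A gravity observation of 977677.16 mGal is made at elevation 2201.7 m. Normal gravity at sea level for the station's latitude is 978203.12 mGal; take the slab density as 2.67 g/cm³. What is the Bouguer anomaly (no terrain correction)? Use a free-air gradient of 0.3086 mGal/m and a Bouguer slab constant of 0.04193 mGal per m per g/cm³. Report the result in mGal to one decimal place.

Free-air correction = 0.3086 × 2201.7 = 679.44 mGal
Free-air anomaly = 977677.16 − 978203.12 + (679.44) = 153.48 mGal
Bouguer slab correction = 0.04193 × 2.67 × 2201.7 = 246.49 mGal
Simple Bouguer anomaly = 153.48 − (246.49) = -93.01 mGal

-93.0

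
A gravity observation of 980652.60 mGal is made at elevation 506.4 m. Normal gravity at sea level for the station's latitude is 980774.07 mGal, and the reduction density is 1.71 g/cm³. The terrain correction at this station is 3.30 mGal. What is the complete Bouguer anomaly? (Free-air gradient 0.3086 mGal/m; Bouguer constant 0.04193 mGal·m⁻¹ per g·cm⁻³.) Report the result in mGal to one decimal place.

1.8

Free-air correction = 0.3086 × 506.4 = 156.28 mGal
Free-air anomaly = 980652.60 − 980774.07 + (156.28) = 34.81 mGal
Bouguer slab correction = 0.04193 × 1.71 × 506.4 = 36.31 mGal
Simple Bouguer anomaly = 34.81 − (36.31) = -1.50 mGal
Complete Bouguer anomaly = -1.50 + 3.30 = 1.80 mGal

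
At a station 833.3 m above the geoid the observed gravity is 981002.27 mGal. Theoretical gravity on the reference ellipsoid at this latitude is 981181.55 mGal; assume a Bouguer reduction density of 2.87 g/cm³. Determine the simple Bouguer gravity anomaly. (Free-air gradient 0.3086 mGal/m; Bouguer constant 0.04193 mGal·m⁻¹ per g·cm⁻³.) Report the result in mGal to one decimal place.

-22.4

Free-air correction = 0.3086 × 833.3 = 257.16 mGal
Free-air anomaly = 981002.27 − 981181.55 + (257.16) = 77.88 mGal
Bouguer slab correction = 0.04193 × 2.87 × 833.3 = 100.28 mGal
Simple Bouguer anomaly = 77.88 − (100.28) = -22.40 mGal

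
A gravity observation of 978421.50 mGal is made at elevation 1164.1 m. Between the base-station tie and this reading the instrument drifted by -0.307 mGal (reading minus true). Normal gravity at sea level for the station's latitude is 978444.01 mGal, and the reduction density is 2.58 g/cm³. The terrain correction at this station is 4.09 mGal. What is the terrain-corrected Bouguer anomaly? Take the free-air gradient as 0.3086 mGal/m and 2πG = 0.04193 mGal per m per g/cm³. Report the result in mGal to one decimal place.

Drift-corrected reading = 978421.50 − (-0.307) = 978421.807 mGal
Free-air correction = 0.3086 × 1164.1 = 359.24 mGal
Free-air anomaly = 978421.807 − 978444.01 + (359.24) = 337.037 mGal
Bouguer slab correction = 0.04193 × 2.58 × 1164.1 = 125.93 mGal
Simple Bouguer anomaly = 337.037 − (125.93) = 211.107 mGal
Complete Bouguer anomaly = 211.107 + 4.09 = 215.197 mGal

215.2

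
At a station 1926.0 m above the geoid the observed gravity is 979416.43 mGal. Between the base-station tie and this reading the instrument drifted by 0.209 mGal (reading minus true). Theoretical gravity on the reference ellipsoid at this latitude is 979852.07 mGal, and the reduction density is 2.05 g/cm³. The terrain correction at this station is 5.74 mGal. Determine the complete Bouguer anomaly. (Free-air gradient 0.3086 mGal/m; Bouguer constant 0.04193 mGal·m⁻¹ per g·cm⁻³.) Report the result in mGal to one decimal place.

Drift-corrected reading = 979416.43 − (0.209) = 979416.221 mGal
Free-air correction = 0.3086 × 1926.0 = 594.36 mGal
Free-air anomaly = 979416.221 − 979852.07 + (594.36) = 158.511 mGal
Bouguer slab correction = 0.04193 × 2.05 × 1926.0 = 165.55 mGal
Simple Bouguer anomaly = 158.511 − (165.55) = -7.039 mGal
Complete Bouguer anomaly = -7.039 + 5.74 = -1.299 mGal

-1.3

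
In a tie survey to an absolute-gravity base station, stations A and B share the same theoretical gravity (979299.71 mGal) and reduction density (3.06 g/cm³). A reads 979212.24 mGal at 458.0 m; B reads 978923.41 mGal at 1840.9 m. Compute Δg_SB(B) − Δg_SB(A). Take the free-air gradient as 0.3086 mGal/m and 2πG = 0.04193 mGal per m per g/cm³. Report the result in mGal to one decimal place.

Δg_SB(A) = 979212.24 − 979299.71 + 0.3086×458.0 − 0.04193×3.06×458.0 = -4.90 mGal
Δg_SB(B) = 978923.41 − 979299.71 + 0.3086×1840.9 − 0.04193×3.06×1840.9 = -44.40 mGal
Difference = -44.40 − (-4.90) = -39.50 mGal

-39.5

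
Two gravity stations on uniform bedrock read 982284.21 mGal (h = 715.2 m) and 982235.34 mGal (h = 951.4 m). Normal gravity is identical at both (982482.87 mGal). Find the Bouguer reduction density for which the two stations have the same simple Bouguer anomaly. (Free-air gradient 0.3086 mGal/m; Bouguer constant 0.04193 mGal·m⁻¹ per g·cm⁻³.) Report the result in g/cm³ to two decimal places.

2.43

Δg_obs = 982235.34 − 982284.21 = -48.87 mGal over Δh = 951.4 − 715.2 = 236.2 m
Equal Bouguer anomalies ⇒ Δg_obs + (0.3086 − 0.04193ρ)·Δh = 0
0.3086 − 0.04193ρ = −Δg_obs/Δh = 0.20690
ρ = (0.3086 − 0.20690) / 0.04193 = 2.43 g/cm³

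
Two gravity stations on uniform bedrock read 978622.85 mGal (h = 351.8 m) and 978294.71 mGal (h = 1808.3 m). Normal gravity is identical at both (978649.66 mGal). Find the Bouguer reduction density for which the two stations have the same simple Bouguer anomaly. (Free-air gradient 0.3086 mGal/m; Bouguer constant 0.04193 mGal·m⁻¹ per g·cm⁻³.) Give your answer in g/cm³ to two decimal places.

Δg_obs = 978294.71 − 978622.85 = -328.14 mGal over Δh = 1808.3 − 351.8 = 1456.5 m
Equal Bouguer anomalies ⇒ Δg_obs + (0.3086 − 0.04193ρ)·Δh = 0
0.3086 − 0.04193ρ = −Δg_obs/Δh = 0.22529
ρ = (0.3086 − 0.22529) / 0.04193 = 1.99 g/cm³

1.99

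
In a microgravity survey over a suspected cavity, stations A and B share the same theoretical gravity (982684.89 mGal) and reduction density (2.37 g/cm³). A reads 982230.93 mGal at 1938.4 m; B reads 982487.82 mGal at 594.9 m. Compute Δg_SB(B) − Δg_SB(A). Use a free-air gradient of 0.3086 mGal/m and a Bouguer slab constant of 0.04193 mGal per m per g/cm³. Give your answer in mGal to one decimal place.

Δg_SB(A) = 982230.93 − 982684.89 + 0.3086×1938.4 − 0.04193×2.37×1938.4 = -48.40 mGal
Δg_SB(B) = 982487.82 − 982684.89 + 0.3086×594.9 − 0.04193×2.37×594.9 = -72.60 mGal
Difference = -72.60 − (-48.40) = -24.20 mGal

-24.2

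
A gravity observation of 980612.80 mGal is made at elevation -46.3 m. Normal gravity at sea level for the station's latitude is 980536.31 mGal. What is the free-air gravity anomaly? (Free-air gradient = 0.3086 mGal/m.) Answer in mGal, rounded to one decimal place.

Free-air correction = 0.3086 × -46.3 = -14.29 mGal
Free-air anomaly = 980612.80 − 980536.31 + (-14.29) = 62.20 mGal

62.2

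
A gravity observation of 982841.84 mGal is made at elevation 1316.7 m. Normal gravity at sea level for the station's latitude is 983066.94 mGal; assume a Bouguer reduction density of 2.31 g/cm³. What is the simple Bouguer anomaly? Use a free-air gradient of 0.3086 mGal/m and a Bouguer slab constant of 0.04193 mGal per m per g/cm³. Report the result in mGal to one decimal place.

53.7

Free-air correction = 0.3086 × 1316.7 = 406.33 mGal
Free-air anomaly = 982841.84 − 983066.94 + (406.33) = 181.23 mGal
Bouguer slab correction = 0.04193 × 2.31 × 1316.7 = 127.53 mGal
Simple Bouguer anomaly = 181.23 − (127.53) = 53.70 mGal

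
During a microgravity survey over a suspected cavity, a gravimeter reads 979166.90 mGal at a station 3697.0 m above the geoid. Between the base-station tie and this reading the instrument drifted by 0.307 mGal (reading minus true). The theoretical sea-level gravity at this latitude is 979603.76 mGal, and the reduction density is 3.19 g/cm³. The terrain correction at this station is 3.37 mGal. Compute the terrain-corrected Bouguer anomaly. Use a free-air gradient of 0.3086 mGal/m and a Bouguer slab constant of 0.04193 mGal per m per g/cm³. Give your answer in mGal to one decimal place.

Drift-corrected reading = 979166.90 − (0.307) = 979166.593 mGal
Free-air correction = 0.3086 × 3697.0 = 1140.89 mGal
Free-air anomaly = 979166.593 − 979603.76 + (1140.89) = 703.723 mGal
Bouguer slab correction = 0.04193 × 3.19 × 3697.0 = 494.50 mGal
Simple Bouguer anomaly = 703.723 − (494.50) = 209.223 mGal
Complete Bouguer anomaly = 209.223 + 3.37 = 212.593 mGal

212.6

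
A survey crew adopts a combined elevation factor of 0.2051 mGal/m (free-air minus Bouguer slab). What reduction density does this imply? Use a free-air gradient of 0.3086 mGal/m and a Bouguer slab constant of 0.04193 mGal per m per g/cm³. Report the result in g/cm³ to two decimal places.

0.2051 = 0.3086 − 0.04193 × ρ
ρ = (0.3086 − 0.2051) / 0.04193 = 2.47 g/cm³

2.47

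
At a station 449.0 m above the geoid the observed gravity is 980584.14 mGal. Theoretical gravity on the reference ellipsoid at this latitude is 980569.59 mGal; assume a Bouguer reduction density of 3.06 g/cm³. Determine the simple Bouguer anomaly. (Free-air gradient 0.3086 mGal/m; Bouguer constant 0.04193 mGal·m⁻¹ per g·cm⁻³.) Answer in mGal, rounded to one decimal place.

Free-air correction = 0.3086 × 449.0 = 138.56 mGal
Free-air anomaly = 980584.14 − 980569.59 + (138.56) = 153.11 mGal
Bouguer slab correction = 0.04193 × 3.06 × 449.0 = 57.61 mGal
Simple Bouguer anomaly = 153.11 − (57.61) = 95.50 mGal

95.5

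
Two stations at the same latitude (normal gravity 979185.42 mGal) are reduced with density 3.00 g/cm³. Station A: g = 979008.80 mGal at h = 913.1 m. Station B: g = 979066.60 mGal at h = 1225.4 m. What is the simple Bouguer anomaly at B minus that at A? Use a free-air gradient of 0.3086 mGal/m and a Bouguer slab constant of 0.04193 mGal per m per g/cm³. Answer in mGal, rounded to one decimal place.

114.9

Δg_SB(A) = 979008.80 − 979185.42 + 0.3086×913.1 − 0.04193×3.00×913.1 = -9.70 mGal
Δg_SB(B) = 979066.60 − 979185.42 + 0.3086×1225.4 − 0.04193×3.00×1225.4 = 105.20 mGal
Difference = 105.20 − (-9.70) = 114.90 mGal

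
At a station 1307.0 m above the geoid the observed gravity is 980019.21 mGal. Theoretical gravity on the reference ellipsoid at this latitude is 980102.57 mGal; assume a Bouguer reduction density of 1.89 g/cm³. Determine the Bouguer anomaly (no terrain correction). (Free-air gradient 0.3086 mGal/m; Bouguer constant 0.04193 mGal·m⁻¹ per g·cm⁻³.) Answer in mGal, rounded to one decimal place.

Free-air correction = 0.3086 × 1307.0 = 403.34 mGal
Free-air anomaly = 980019.21 − 980102.57 + (403.34) = 319.98 mGal
Bouguer slab correction = 0.04193 × 1.89 × 1307.0 = 103.58 mGal
Simple Bouguer anomaly = 319.98 − (103.58) = 216.40 mGal

216.4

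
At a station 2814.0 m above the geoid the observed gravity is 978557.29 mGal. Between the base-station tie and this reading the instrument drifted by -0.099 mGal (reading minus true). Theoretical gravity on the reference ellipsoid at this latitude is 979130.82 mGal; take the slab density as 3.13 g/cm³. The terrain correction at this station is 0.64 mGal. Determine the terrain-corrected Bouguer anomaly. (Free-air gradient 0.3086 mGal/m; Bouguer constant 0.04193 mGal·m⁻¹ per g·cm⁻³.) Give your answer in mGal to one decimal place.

Drift-corrected reading = 978557.29 − (-0.099) = 978557.389 mGal
Free-air correction = 0.3086 × 2814.0 = 868.40 mGal
Free-air anomaly = 978557.389 − 979130.82 + (868.40) = 294.969 mGal
Bouguer slab correction = 0.04193 × 3.13 × 2814.0 = 369.31 mGal
Simple Bouguer anomaly = 294.969 − (369.31) = -74.341 mGal
Complete Bouguer anomaly = -74.341 + 0.64 = -73.701 mGal

-73.7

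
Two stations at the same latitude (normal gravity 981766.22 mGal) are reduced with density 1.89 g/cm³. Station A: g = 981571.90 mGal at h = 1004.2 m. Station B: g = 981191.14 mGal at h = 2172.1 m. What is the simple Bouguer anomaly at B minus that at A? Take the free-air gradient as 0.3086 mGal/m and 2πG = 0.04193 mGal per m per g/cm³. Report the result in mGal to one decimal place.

-112.9

Δg_SB(A) = 981571.90 − 981766.22 + 0.3086×1004.2 − 0.04193×1.89×1004.2 = 36.00 mGal
Δg_SB(B) = 981191.14 − 981766.22 + 0.3086×2172.1 − 0.04193×1.89×2172.1 = -76.90 mGal
Difference = -76.90 − (36.00) = -112.90 mGal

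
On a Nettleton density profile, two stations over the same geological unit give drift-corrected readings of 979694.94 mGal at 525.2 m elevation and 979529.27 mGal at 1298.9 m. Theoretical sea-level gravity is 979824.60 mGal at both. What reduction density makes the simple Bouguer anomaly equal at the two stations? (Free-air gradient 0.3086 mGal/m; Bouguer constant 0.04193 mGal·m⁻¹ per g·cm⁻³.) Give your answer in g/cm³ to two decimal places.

Δg_obs = 979529.27 − 979694.94 = -165.67 mGal over Δh = 1298.9 − 525.2 = 773.7 m
Equal Bouguer anomalies ⇒ Δg_obs + (0.3086 − 0.04193ρ)·Δh = 0
0.3086 − 0.04193ρ = −Δg_obs/Δh = 0.21413
ρ = (0.3086 − 0.21413) / 0.04193 = 2.25 g/cm³

2.25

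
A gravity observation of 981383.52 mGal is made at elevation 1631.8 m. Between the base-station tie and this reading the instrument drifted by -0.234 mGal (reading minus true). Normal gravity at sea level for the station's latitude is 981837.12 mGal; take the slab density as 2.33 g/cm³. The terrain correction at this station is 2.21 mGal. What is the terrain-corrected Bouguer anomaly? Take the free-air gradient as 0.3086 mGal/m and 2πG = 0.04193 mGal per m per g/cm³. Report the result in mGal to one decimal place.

Drift-corrected reading = 981383.52 − (-0.234) = 981383.754 mGal
Free-air correction = 0.3086 × 1631.8 = 503.57 mGal
Free-air anomaly = 981383.754 − 981837.12 + (503.57) = 50.204 mGal
Bouguer slab correction = 0.04193 × 2.33 × 1631.8 = 159.42 mGal
Simple Bouguer anomaly = 50.204 − (159.42) = -109.216 mGal
Complete Bouguer anomaly = -109.216 + 2.21 = -107.006 mGal

-107.0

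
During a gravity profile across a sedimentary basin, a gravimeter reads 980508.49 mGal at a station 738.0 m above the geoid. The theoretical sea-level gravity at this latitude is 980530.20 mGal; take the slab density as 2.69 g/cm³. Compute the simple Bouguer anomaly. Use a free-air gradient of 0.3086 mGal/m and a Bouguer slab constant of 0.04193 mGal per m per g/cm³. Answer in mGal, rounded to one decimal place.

122.8

Free-air correction = 0.3086 × 738.0 = 227.75 mGal
Free-air anomaly = 980508.49 − 980530.20 + (227.75) = 206.04 mGal
Bouguer slab correction = 0.04193 × 2.69 × 738.0 = 83.24 mGal
Simple Bouguer anomaly = 206.04 − (83.24) = 122.80 mGal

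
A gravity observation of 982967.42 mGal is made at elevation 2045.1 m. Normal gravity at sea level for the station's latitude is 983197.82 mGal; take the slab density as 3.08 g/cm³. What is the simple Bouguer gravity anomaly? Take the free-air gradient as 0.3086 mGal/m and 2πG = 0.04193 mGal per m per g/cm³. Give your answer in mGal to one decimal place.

Free-air correction = 0.3086 × 2045.1 = 631.12 mGal
Free-air anomaly = 982967.42 − 983197.82 + (631.12) = 400.72 mGal
Bouguer slab correction = 0.04193 × 3.08 × 2045.1 = 264.11 mGal
Simple Bouguer anomaly = 400.72 − (264.11) = 136.61 mGal

136.6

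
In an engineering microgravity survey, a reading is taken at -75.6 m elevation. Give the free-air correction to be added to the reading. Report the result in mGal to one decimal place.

-23.3

Free-air correction = 0.3086 × -75.6 = -23.3 mGal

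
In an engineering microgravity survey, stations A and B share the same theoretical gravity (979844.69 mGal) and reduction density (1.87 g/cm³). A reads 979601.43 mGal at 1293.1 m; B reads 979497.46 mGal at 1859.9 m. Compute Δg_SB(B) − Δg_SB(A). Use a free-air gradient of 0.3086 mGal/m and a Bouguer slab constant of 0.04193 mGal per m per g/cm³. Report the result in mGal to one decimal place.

26.5

Δg_SB(A) = 979601.43 − 979844.69 + 0.3086×1293.1 − 0.04193×1.87×1293.1 = 54.40 mGal
Δg_SB(B) = 979497.46 − 979844.69 + 0.3086×1859.9 − 0.04193×1.87×1859.9 = 80.90 mGal
Difference = 80.90 − (54.40) = 26.50 mGal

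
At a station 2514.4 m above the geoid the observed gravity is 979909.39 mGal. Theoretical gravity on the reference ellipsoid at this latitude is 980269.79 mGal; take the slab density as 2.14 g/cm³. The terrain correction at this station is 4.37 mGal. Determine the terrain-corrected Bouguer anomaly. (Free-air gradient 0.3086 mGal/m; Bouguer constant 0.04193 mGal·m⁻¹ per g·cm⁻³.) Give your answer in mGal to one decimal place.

Free-air correction = 0.3086 × 2514.4 = 775.94 mGal
Free-air anomaly = 979909.39 − 980269.79 + (775.94) = 415.54 mGal
Bouguer slab correction = 0.04193 × 2.14 × 2514.4 = 225.62 mGal
Simple Bouguer anomaly = 415.54 − (225.62) = 189.92 mGal
Complete Bouguer anomaly = 189.92 + 4.37 = 194.29 mGal

194.3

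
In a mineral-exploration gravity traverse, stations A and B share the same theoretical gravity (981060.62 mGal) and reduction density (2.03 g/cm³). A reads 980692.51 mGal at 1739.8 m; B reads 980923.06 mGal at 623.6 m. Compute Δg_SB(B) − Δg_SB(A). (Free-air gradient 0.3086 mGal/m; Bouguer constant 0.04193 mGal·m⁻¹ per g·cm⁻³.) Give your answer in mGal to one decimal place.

Δg_SB(A) = 980692.51 − 981060.62 + 0.3086×1739.8 − 0.04193×2.03×1739.8 = 20.70 mGal
Δg_SB(B) = 980923.06 − 981060.62 + 0.3086×623.6 − 0.04193×2.03×623.6 = 1.80 mGal
Difference = 1.80 − (20.70) = -18.90 mGal

-18.9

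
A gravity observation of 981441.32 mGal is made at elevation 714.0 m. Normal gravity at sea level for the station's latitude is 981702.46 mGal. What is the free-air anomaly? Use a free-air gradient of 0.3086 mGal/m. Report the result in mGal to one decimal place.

-40.8

Free-air correction = 0.3086 × 714.0 = 220.34 mGal
Free-air anomaly = 981441.32 − 981702.46 + (220.34) = -40.80 mGal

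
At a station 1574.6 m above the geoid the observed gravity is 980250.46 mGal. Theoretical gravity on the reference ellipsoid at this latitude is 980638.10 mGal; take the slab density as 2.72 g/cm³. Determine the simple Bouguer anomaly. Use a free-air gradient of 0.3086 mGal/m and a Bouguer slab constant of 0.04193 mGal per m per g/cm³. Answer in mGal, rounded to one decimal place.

-81.3

Free-air correction = 0.3086 × 1574.6 = 485.92 mGal
Free-air anomaly = 980250.46 − 980638.10 + (485.92) = 98.28 mGal
Bouguer slab correction = 0.04193 × 2.72 × 1574.6 = 179.58 mGal
Simple Bouguer anomaly = 98.28 − (179.58) = -81.30 mGal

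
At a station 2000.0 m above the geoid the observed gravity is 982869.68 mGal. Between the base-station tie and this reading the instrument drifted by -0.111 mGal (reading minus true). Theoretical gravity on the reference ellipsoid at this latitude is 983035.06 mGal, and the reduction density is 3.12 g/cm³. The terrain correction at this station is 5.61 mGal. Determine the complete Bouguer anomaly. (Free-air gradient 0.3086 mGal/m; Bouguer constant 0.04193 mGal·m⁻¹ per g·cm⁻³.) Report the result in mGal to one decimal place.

Drift-corrected reading = 982869.68 − (-0.111) = 982869.791 mGal
Free-air correction = 0.3086 × 2000.0 = 617.20 mGal
Free-air anomaly = 982869.791 − 983035.06 + (617.20) = 451.931 mGal
Bouguer slab correction = 0.04193 × 3.12 × 2000.0 = 261.64 mGal
Simple Bouguer anomaly = 451.931 − (261.64) = 190.291 mGal
Complete Bouguer anomaly = 190.291 + 5.61 = 195.901 mGal

195.9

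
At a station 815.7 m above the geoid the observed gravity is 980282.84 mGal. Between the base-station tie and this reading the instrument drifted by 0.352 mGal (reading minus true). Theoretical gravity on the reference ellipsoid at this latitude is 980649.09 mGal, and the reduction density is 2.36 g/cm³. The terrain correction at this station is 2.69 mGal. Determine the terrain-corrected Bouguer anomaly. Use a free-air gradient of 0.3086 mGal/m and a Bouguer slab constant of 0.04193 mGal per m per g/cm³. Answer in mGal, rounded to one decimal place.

Drift-corrected reading = 980282.84 − (0.352) = 980282.488 mGal
Free-air correction = 0.3086 × 815.7 = 251.73 mGal
Free-air anomaly = 980282.488 − 980649.09 + (251.73) = -114.872 mGal
Bouguer slab correction = 0.04193 × 2.36 × 815.7 = 80.72 mGal
Simple Bouguer anomaly = -114.872 − (80.72) = -195.592 mGal
Complete Bouguer anomaly = -195.592 + 2.69 = -192.902 mGal

-192.9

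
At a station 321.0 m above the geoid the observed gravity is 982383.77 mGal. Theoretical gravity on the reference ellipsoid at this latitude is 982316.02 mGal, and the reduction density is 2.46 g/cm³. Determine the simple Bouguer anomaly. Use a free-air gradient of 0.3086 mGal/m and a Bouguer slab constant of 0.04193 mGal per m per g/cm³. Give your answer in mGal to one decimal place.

Free-air correction = 0.3086 × 321.0 = 99.06 mGal
Free-air anomaly = 982383.77 − 982316.02 + (99.06) = 166.81 mGal
Bouguer slab correction = 0.04193 × 2.46 × 321.0 = 33.11 mGal
Simple Bouguer anomaly = 166.81 − (33.11) = 133.70 mGal

133.7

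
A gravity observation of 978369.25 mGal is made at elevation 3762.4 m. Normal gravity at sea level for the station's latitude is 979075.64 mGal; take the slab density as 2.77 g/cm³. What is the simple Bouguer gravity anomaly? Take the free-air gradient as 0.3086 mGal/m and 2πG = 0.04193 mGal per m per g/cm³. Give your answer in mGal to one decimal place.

17.7

Free-air correction = 0.3086 × 3762.4 = 1161.08 mGal
Free-air anomaly = 978369.25 − 979075.64 + (1161.08) = 454.69 mGal
Bouguer slab correction = 0.04193 × 2.77 × 3762.4 = 436.99 mGal
Simple Bouguer anomaly = 454.69 − (436.99) = 17.70 mGal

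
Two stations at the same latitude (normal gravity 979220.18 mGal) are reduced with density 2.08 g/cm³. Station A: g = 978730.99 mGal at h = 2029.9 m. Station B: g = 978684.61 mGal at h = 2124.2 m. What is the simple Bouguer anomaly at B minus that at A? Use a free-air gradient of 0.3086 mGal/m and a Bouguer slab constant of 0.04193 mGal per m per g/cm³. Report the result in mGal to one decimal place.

-25.5

Δg_SB(A) = 978730.99 − 979220.18 + 0.3086×2029.9 − 0.04193×2.08×2029.9 = -39.80 mGal
Δg_SB(B) = 978684.61 − 979220.18 + 0.3086×2124.2 − 0.04193×2.08×2124.2 = -65.30 mGal
Difference = -65.30 − (-39.80) = -25.50 mGal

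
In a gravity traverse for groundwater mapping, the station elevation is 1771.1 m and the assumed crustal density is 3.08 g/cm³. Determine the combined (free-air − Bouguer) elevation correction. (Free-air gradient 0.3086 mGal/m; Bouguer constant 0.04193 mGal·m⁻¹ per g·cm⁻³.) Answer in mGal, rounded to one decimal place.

317.8

Combined gradient = 0.3086 − 0.04193 × 3.08 = 0.1794556 mGal/m
Combined elevation correction = 0.1794556 × 1771.1 = 317.8 mGal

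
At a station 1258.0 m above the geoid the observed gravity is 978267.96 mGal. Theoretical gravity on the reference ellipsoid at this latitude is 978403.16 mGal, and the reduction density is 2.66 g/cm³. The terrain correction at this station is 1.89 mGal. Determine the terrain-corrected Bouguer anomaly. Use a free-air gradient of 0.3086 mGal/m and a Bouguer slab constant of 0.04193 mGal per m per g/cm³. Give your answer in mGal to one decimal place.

Free-air correction = 0.3086 × 1258.0 = 388.22 mGal
Free-air anomaly = 978267.96 − 978403.16 + (388.22) = 253.02 mGal
Bouguer slab correction = 0.04193 × 2.66 × 1258.0 = 140.31 mGal
Simple Bouguer anomaly = 253.02 − (140.31) = 112.71 mGal
Complete Bouguer anomaly = 112.71 + 1.89 = 114.60 mGal

114.6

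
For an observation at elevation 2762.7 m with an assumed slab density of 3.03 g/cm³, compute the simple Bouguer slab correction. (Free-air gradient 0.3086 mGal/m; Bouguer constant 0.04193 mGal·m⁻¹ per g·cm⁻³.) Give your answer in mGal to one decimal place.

Bouguer slab correction = 0.04193 × 3.03 × 2762.7 = 351.0 mGal

351.0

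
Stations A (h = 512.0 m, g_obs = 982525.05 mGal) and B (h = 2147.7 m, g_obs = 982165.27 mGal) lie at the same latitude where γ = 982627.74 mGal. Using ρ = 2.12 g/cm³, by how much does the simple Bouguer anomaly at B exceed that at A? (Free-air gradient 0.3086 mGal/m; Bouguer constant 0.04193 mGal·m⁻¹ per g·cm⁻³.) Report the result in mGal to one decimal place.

-0.4

Δg_SB(A) = 982525.05 − 982627.74 + 0.3086×512.0 − 0.04193×2.12×512.0 = 9.80 mGal
Δg_SB(B) = 982165.27 − 982627.74 + 0.3086×2147.7 − 0.04193×2.12×2147.7 = 9.40 mGal
Difference = 9.40 − (9.80) = -0.40 mGal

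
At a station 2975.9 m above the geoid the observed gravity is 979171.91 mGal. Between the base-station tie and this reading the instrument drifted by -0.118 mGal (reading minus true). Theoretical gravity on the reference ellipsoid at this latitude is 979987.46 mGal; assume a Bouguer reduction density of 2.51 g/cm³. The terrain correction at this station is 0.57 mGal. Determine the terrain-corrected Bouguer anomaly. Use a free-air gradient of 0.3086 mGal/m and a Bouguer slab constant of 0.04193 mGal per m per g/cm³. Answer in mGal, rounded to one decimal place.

-209.7

Drift-corrected reading = 979171.91 − (-0.118) = 979172.028 mGal
Free-air correction = 0.3086 × 2975.9 = 918.36 mGal
Free-air anomaly = 979172.028 − 979987.46 + (918.36) = 102.928 mGal
Bouguer slab correction = 0.04193 × 2.51 × 2975.9 = 313.20 mGal
Simple Bouguer anomaly = 102.928 − (313.20) = -210.272 mGal
Complete Bouguer anomaly = -210.272 + 0.57 = -209.702 mGal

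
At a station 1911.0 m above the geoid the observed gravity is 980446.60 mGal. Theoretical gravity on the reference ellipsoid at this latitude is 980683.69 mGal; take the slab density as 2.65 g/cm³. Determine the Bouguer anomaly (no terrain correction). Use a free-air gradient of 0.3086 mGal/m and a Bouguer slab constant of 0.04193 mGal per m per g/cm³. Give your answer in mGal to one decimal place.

140.3

Free-air correction = 0.3086 × 1911.0 = 589.73 mGal
Free-air anomaly = 980446.60 − 980683.69 + (589.73) = 352.64 mGal
Bouguer slab correction = 0.04193 × 2.65 × 1911.0 = 212.34 mGal
Simple Bouguer anomaly = 352.64 − (212.34) = 140.30 mGal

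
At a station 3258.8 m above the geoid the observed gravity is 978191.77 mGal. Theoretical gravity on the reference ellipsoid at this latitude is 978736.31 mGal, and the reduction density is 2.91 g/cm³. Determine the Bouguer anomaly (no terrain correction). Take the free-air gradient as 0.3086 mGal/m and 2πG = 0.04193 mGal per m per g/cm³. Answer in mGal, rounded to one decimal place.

63.5

Free-air correction = 0.3086 × 3258.8 = 1005.67 mGal
Free-air anomaly = 978191.77 − 978736.31 + (1005.67) = 461.13 mGal
Bouguer slab correction = 0.04193 × 2.91 × 3258.8 = 397.63 mGal
Simple Bouguer anomaly = 461.13 − (397.63) = 63.50 mGal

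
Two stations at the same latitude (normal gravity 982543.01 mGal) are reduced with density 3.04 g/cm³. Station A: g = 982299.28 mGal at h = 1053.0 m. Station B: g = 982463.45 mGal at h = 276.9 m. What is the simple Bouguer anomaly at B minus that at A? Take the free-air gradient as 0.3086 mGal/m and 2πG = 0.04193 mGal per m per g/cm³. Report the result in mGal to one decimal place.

Δg_SB(A) = 982299.28 − 982543.01 + 0.3086×1053.0 − 0.04193×3.04×1053.0 = -53.00 mGal
Δg_SB(B) = 982463.45 − 982543.01 + 0.3086×276.9 − 0.04193×3.04×276.9 = -29.40 mGal
Difference = -29.40 − (-53.00) = 23.60 mGal

23.6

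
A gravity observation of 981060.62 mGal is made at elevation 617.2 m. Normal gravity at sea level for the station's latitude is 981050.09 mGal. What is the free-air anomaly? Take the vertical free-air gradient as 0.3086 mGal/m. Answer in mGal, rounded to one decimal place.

Free-air correction = 0.3086 × 617.2 = 190.47 mGal
Free-air anomaly = 981060.62 − 981050.09 + (190.47) = 201.00 mGal

201.0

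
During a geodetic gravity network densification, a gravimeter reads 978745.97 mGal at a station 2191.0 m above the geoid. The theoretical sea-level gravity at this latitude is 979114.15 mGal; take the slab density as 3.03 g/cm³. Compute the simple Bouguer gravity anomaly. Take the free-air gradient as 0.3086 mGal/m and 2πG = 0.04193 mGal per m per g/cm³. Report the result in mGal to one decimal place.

Free-air correction = 0.3086 × 2191.0 = 676.14 mGal
Free-air anomaly = 978745.97 − 979114.15 + (676.14) = 307.96 mGal
Bouguer slab correction = 0.04193 × 3.03 × 2191.0 = 278.36 mGal
Simple Bouguer anomaly = 307.96 − (278.36) = 29.60 mGal

29.6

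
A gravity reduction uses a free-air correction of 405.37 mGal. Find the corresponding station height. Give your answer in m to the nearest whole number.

h = 405.37 / 0.3086 = 1313.58 m

1314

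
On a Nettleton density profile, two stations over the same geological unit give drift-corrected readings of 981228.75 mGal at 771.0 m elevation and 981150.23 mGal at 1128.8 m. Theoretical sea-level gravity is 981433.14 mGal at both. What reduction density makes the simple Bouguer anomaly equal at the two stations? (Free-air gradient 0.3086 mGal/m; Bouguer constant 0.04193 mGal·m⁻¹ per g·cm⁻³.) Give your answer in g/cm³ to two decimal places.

2.13

Δg_obs = 981150.23 − 981228.75 = -78.52 mGal over Δh = 1128.8 − 771.0 = 357.8 m
Equal Bouguer anomalies ⇒ Δg_obs + (0.3086 − 0.04193ρ)·Δh = 0
0.3086 − 0.04193ρ = −Δg_obs/Δh = 0.21945
ρ = (0.3086 − 0.21945) / 0.04193 = 2.13 g/cm³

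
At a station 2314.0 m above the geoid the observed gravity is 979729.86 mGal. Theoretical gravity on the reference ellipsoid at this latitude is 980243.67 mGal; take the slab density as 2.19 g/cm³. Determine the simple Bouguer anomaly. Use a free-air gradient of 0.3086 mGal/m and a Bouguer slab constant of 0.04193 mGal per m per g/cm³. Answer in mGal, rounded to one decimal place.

-12.2

Free-air correction = 0.3086 × 2314.0 = 714.10 mGal
Free-air anomaly = 979729.86 − 980243.67 + (714.10) = 200.29 mGal
Bouguer slab correction = 0.04193 × 2.19 × 2314.0 = 212.49 mGal
Simple Bouguer anomaly = 200.29 − (212.49) = -12.20 mGal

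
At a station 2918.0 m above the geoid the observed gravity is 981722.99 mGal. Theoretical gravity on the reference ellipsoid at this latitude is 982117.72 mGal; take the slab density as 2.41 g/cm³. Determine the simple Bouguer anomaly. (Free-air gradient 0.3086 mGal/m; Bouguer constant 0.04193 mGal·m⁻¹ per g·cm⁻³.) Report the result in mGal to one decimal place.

210.9

Free-air correction = 0.3086 × 2918.0 = 900.49 mGal
Free-air anomaly = 981722.99 − 982117.72 + (900.49) = 505.76 mGal
Bouguer slab correction = 0.04193 × 2.41 × 2918.0 = 294.87 mGal
Simple Bouguer anomaly = 505.76 − (294.87) = 210.89 mGal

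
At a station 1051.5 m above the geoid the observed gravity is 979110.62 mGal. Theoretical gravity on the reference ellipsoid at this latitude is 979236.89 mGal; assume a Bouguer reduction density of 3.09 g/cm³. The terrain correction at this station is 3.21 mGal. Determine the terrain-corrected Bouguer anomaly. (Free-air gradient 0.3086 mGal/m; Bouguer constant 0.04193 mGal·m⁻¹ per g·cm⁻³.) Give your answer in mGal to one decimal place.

Free-air correction = 0.3086 × 1051.5 = 324.49 mGal
Free-air anomaly = 979110.62 − 979236.89 + (324.49) = 198.22 mGal
Bouguer slab correction = 0.04193 × 3.09 × 1051.5 = 136.24 mGal
Simple Bouguer anomaly = 198.22 − (136.24) = 61.98 mGal
Complete Bouguer anomaly = 61.98 + 3.21 = 65.19 mGal

65.2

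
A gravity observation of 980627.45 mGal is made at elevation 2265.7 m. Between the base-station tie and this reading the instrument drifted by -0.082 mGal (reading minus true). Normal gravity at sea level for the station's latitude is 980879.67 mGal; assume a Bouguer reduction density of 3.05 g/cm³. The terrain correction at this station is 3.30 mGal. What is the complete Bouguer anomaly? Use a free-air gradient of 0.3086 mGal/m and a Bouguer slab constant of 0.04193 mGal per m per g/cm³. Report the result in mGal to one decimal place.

Drift-corrected reading = 980627.45 − (-0.082) = 980627.532 mGal
Free-air correction = 0.3086 × 2265.7 = 699.20 mGal
Free-air anomaly = 980627.532 − 980879.67 + (699.20) = 447.062 mGal
Bouguer slab correction = 0.04193 × 3.05 × 2265.7 = 289.75 mGal
Simple Bouguer anomaly = 447.062 − (289.75) = 157.312 mGal
Complete Bouguer anomaly = 157.312 + 3.30 = 160.612 mGal

160.6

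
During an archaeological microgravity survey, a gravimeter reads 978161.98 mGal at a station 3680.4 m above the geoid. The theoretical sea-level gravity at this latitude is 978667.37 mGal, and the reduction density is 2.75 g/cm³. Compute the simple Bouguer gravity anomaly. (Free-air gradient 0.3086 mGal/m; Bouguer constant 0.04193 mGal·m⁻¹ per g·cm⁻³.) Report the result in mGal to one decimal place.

206.0

Free-air correction = 0.3086 × 3680.4 = 1135.77 mGal
Free-air anomaly = 978161.98 − 978667.37 + (1135.77) = 630.38 mGal
Bouguer slab correction = 0.04193 × 2.75 × 3680.4 = 424.38 mGal
Simple Bouguer anomaly = 630.38 − (424.38) = 206.00 mGal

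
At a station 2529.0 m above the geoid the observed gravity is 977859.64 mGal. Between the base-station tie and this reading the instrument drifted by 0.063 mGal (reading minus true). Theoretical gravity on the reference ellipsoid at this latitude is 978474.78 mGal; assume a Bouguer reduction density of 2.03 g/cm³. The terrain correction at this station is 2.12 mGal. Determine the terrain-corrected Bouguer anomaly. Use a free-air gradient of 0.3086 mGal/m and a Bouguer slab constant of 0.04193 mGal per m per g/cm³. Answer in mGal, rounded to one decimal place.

Drift-corrected reading = 977859.64 − (0.063) = 977859.577 mGal
Free-air correction = 0.3086 × 2529.0 = 780.45 mGal
Free-air anomaly = 977859.577 − 978474.78 + (780.45) = 165.247 mGal
Bouguer slab correction = 0.04193 × 2.03 × 2529.0 = 215.26 mGal
Simple Bouguer anomaly = 165.247 − (215.26) = -50.013 mGal
Complete Bouguer anomaly = -50.013 + 2.12 = -47.893 mGal

-47.9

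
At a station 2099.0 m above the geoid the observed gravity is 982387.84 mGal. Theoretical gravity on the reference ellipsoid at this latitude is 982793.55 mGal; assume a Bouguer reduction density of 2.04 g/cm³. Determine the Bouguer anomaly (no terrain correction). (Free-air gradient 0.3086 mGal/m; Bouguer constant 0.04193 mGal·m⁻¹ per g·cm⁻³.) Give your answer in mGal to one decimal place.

62.5

Free-air correction = 0.3086 × 2099.0 = 647.75 mGal
Free-air anomaly = 982387.84 − 982793.55 + (647.75) = 242.04 mGal
Bouguer slab correction = 0.04193 × 2.04 × 2099.0 = 179.54 mGal
Simple Bouguer anomaly = 242.04 − (179.54) = 62.50 mGal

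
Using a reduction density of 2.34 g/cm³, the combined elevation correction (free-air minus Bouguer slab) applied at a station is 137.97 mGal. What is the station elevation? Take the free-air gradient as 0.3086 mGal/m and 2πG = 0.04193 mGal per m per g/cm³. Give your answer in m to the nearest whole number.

Combined gradient = 0.3086 − 0.04193 × 2.34 = 0.2104838 mGal/m
h = 137.97 / 0.2104838 = 655.49 m

655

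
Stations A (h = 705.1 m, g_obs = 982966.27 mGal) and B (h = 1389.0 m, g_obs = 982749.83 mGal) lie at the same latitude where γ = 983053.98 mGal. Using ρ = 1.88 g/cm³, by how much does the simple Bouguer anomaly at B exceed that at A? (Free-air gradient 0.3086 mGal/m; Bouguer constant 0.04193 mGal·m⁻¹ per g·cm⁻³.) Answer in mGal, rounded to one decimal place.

-59.3

Δg_SB(A) = 982966.27 − 983053.98 + 0.3086×705.1 − 0.04193×1.88×705.1 = 74.30 mGal
Δg_SB(B) = 982749.83 − 983053.98 + 0.3086×1389.0 − 0.04193×1.88×1389.0 = 15.00 mGal
Difference = 15.00 − (74.30) = -59.30 mGal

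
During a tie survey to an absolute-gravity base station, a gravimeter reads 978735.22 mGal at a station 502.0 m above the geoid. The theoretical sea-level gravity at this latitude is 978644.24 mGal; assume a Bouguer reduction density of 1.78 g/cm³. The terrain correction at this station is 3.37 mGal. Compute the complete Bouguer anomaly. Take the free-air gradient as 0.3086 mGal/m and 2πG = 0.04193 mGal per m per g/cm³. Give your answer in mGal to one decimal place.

211.8

Free-air correction = 0.3086 × 502.0 = 154.92 mGal
Free-air anomaly = 978735.22 − 978644.24 + (154.92) = 245.90 mGal
Bouguer slab correction = 0.04193 × 1.78 × 502.0 = 37.47 mGal
Simple Bouguer anomaly = 245.90 − (37.47) = 208.43 mGal
Complete Bouguer anomaly = 208.43 + 3.37 = 211.80 mGal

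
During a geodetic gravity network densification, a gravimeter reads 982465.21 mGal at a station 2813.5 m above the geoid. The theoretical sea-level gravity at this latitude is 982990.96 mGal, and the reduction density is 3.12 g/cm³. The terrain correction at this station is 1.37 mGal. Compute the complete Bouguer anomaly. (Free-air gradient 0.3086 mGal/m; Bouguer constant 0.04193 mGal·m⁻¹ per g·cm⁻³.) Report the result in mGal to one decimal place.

Free-air correction = 0.3086 × 2813.5 = 868.25 mGal
Free-air anomaly = 982465.21 − 982990.96 + (868.25) = 342.50 mGal
Bouguer slab correction = 0.04193 × 3.12 × 2813.5 = 368.07 mGal
Simple Bouguer anomaly = 342.50 − (368.07) = -25.57 mGal
Complete Bouguer anomaly = -25.57 + 1.37 = -24.20 mGal

-24.2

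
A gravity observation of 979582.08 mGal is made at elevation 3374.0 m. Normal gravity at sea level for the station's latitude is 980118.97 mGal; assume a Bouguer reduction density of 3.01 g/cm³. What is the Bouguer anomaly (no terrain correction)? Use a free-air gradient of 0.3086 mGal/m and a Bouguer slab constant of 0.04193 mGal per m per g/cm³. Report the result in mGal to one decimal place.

Free-air correction = 0.3086 × 3374.0 = 1041.22 mGal
Free-air anomaly = 979582.08 − 980118.97 + (1041.22) = 504.33 mGal
Bouguer slab correction = 0.04193 × 3.01 × 3374.0 = 425.83 mGal
Simple Bouguer anomaly = 504.33 − (425.83) = 78.50 mGal

78.5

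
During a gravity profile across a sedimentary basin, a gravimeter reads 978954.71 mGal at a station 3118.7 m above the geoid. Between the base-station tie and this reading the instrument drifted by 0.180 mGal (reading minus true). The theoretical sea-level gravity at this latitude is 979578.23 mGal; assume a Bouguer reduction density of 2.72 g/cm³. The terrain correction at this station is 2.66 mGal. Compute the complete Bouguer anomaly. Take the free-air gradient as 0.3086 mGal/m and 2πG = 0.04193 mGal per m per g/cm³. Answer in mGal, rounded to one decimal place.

-14.3

Drift-corrected reading = 978954.71 − (0.180) = 978954.530 mGal
Free-air correction = 0.3086 × 3118.7 = 962.43 mGal
Free-air anomaly = 978954.530 − 979578.23 + (962.43) = 338.730 mGal
Bouguer slab correction = 0.04193 × 2.72 × 3118.7 = 355.69 mGal
Simple Bouguer anomaly = 338.730 − (355.69) = -16.960 mGal
Complete Bouguer anomaly = -16.960 + 2.66 = -14.300 mGal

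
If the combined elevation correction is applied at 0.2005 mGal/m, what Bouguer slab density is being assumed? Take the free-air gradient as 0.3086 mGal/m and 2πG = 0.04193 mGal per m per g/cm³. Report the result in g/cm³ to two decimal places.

2.58

0.2005 = 0.3086 − 0.04193 × ρ
ρ = (0.3086 − 0.2005) / 0.04193 = 2.58 g/cm³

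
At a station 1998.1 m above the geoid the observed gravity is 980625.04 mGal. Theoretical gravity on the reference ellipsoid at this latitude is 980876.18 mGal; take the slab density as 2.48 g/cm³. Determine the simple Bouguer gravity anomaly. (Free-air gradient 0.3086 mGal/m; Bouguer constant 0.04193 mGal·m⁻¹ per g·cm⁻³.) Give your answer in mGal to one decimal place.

157.7

Free-air correction = 0.3086 × 1998.1 = 616.61 mGal
Free-air anomaly = 980625.04 − 980876.18 + (616.61) = 365.47 mGal
Bouguer slab correction = 0.04193 × 2.48 × 1998.1 = 207.78 mGal
Simple Bouguer anomaly = 365.47 − (207.78) = 157.69 mGal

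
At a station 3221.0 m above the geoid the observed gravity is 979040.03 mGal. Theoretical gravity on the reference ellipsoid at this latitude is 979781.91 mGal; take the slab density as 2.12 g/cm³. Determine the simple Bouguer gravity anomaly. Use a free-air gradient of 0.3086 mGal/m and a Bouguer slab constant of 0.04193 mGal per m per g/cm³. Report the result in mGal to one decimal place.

Free-air correction = 0.3086 × 3221.0 = 994.00 mGal
Free-air anomaly = 979040.03 − 979781.91 + (994.00) = 252.12 mGal
Bouguer slab correction = 0.04193 × 2.12 × 3221.0 = 286.32 mGal
Simple Bouguer anomaly = 252.12 − (286.32) = -34.20 mGal

-34.2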